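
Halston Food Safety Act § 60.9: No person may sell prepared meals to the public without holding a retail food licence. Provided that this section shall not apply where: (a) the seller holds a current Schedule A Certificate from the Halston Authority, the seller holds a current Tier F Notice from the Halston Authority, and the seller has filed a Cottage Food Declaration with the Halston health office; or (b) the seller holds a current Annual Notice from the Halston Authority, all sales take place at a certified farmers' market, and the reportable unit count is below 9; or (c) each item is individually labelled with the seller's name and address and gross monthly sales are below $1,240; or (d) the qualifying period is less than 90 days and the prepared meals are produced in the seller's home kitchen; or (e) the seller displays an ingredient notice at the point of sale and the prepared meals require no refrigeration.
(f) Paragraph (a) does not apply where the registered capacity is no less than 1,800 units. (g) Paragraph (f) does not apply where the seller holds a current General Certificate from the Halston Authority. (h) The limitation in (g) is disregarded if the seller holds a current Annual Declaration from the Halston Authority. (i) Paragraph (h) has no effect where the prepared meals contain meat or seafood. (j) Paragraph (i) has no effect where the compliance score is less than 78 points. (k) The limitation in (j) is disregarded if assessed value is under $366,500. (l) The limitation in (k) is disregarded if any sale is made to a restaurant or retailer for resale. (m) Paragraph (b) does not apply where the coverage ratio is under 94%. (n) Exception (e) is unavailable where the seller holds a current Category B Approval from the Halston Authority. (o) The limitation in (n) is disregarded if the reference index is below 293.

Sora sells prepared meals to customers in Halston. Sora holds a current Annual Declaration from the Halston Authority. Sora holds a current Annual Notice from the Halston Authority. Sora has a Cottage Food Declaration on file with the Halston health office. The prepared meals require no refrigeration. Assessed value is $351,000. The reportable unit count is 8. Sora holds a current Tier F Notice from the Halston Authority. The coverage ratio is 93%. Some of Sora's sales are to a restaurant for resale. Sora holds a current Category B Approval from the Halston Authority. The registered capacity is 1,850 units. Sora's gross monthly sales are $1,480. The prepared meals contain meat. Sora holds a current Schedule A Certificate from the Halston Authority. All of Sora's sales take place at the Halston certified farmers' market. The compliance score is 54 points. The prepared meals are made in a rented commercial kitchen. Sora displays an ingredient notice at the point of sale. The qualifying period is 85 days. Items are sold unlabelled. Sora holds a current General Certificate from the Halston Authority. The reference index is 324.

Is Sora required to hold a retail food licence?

Yes — Sora must hold a retail food licence.

All of (a)'s requirements are met (a current Schedule A Certificate is held; a current Tier F Notice is held; a Cottage Food Declaration is on file). Turning to paragraphs (f)–(l): (f) operates against (a): the registered capacity is 1,850 units, meeting the 1,800 units threshold. (g) operates (a current General Certificate is held), but is overridden by (h): (h) applies — a current Annual Declaration is held. (i) is triggered (the prepared meals contain meat), but is set aside by (j): (j) operates against (i): the compliance score is 54 points, less than the 78 points limit. (k) would limit (j) — assessed value is $351,000, under the $366,500 limit — but (l) sets (k) aside: (l) operates against (k): some sales are to a restaurant for resale. Exception (a) does not apply.
Exception (b)'s conditions are all satisfied: a current Annual Notice is held; all sales are at a certified farmers' market; the reportable unit count is 8, below the 9 limit. However, paragraph (m) must be considered: (m) operates against (b): the coverage ratio is 93%, under the 94% limit. Exception (b) does not apply.
Exception (c) requires that each item is individually labelled with the seller's name and address; but items are sold unlabelled, so (c) is unavailable.
Exception (d) requires that the prepared meals are produced in the seller's home kitchen; but the prepared meals are made in a commercial kitchen, not a home kitchen, so (d) is unavailable.
Exception (e) is satisfied on its face — an ingredient notice is displayed; the prepared meals are shelf-stable. But applying paragraphs (n)–(o): (n) operates — a current Category B Approval is held. (o) is not engaged (the reference index is 324, not below 293), so (n) stands. So (e) is unavailable.
No exception is made out. Sora falls within the general rule.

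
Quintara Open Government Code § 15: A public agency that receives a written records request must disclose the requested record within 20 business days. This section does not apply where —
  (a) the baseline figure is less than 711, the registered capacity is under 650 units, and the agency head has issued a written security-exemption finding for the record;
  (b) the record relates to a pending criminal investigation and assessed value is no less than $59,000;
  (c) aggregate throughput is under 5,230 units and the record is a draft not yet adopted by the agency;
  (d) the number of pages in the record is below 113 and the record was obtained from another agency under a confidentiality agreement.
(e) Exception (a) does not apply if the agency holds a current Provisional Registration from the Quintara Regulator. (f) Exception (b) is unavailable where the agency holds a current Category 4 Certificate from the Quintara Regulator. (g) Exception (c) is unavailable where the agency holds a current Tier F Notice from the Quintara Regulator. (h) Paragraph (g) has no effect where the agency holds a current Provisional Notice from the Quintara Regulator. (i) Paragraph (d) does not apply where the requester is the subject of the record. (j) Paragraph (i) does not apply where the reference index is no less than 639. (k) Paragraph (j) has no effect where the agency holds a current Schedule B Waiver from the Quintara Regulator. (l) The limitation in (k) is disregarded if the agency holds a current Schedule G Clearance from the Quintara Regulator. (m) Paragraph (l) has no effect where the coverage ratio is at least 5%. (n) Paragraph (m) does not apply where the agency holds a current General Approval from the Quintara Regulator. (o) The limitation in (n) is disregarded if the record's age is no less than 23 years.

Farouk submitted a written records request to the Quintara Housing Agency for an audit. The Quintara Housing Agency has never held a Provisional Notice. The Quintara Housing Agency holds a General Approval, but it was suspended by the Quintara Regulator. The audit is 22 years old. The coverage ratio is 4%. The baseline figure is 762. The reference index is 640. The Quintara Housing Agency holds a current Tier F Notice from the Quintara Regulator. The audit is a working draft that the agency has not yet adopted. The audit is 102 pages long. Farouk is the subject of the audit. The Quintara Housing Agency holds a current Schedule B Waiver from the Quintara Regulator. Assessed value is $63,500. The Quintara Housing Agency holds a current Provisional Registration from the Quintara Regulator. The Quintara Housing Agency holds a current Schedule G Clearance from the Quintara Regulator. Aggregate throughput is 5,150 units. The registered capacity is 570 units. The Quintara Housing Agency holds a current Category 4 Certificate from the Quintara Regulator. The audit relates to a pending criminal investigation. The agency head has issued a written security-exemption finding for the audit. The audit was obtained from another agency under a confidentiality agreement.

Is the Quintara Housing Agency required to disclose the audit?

Exception (a) requires that the baseline figure is less than 711; but the baseline figure is 762, not less than 711, so (a) is unavailable.
All of (b)'s requirements are met (the audit relates to a pending investigation; assessed value is $63,500, meeting the $59,000 threshold). But applying paragraph (f): (f) applies — a current Category 4 Certificate is held. (b) is therefore removed.
Exception (c): aggregate throughput is 5,150 units, under the 5,230 units limit; the audit is an unadopted draft — every condition holds. However, paragraphs (g)–(h) must be considered: (g) is triggered — a current Tier F Notice is held. (h) does not operate here (the Provisional Notice is not current), so (g) stands. (c) is therefore removed.
Exception (d): the number of pages in the record is 102, below the 113 limit; the audit was obtained under a confidentiality agreement — every condition holds. Applying paragraphs (i)–(o): (i) would limit (d) — Farouk is the subject of the audit — but (j) sets (i) aside: (j) operates against (i): the reference index is 640, meeting the 639 threshold. (k) operates (a current Schedule B Waiver is held), but is overridden by (l): (l) is engaged — a current Schedule G Clearance is held. (m), which would lift (l), is inapplicable — the coverage ratio is 4%, short of 5%. So (d) applies.

No — exception (d) applies; the Quintara Housing Agency is not required to disclose the audit.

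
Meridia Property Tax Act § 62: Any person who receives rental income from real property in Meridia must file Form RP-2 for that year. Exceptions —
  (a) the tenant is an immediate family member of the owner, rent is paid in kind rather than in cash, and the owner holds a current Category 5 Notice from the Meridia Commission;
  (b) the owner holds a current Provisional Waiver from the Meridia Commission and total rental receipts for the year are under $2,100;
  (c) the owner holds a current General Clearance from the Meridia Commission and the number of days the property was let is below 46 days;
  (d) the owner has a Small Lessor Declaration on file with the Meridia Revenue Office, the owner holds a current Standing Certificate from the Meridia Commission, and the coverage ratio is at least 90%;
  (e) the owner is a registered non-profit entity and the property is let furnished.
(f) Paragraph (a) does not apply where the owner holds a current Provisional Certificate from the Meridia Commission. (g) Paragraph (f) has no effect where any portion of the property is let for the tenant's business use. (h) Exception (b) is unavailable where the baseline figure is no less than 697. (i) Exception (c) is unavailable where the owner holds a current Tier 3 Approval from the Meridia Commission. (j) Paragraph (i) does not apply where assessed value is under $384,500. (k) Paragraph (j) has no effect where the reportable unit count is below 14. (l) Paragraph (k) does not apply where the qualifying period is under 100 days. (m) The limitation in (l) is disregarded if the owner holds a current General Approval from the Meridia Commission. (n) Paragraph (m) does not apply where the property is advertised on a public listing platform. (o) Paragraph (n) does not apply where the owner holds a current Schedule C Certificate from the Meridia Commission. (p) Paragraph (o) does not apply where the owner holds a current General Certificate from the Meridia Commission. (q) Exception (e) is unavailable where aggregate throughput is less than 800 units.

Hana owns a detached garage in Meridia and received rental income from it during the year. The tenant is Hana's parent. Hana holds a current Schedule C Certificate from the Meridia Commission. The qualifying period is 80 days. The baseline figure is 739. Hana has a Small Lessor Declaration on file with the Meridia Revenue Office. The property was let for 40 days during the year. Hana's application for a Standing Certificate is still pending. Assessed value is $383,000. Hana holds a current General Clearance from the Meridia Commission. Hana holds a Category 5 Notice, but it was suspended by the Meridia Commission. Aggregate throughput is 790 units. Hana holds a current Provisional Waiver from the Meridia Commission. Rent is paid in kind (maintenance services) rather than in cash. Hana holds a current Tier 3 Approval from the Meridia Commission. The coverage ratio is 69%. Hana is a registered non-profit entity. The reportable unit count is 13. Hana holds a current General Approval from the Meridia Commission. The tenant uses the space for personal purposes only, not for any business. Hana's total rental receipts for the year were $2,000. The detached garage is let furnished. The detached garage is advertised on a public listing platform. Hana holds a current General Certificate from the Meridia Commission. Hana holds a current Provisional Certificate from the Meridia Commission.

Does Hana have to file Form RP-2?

No — exception (c) applies; Hana is not required to file Form RP-2.

Exception (a) fails — no current Category 5 Notice is held.
All of (b)'s requirements are met (a current Provisional Waiver is held; total rental receipts for the year are $2,000, under the $2,100 limit). But applying paragraph (h): (h) operates against (b): the baseline figure is 739, meeting the 697 threshold. (b) is therefore removed.
Exception (c): a current General Clearance is held; the number of days the property was let is 40 days, below the 46 days limit — every condition holds. Under paragraphs (i)–(p): (i) would limit (c) — a current Tier 3 Approval is held — but (j) sets (i) aside: (j) is triggered — assessed value is $383,000, under the $384,500 limit. (k) operates (the reportable unit count is 13, below the 14 limit), but is itself disapplied by (l): (l) is engaged — the qualifying period is 80 days, under the 100 days limit. (m) would limit (l) — a current General Approval is held — but (n) sets (m) aside: (n) is triggered — the property is publicly advertised. (o) would limit (n) — a current Schedule C Certificate is held — but (p) sets (o) aside: (p) operates against (o): a current General Certificate is held. Exception (c) stands.
Exception (d) does not apply: there is no Standing Certificate in force.
Exception (e) is satisfied on its face — Hana is a registered non-profit; the property is let furnished. Turning to paragraph (q): (q) is triggered — aggregate throughput is 790 units, less than the 800 units limit. Exception (e) does not apply.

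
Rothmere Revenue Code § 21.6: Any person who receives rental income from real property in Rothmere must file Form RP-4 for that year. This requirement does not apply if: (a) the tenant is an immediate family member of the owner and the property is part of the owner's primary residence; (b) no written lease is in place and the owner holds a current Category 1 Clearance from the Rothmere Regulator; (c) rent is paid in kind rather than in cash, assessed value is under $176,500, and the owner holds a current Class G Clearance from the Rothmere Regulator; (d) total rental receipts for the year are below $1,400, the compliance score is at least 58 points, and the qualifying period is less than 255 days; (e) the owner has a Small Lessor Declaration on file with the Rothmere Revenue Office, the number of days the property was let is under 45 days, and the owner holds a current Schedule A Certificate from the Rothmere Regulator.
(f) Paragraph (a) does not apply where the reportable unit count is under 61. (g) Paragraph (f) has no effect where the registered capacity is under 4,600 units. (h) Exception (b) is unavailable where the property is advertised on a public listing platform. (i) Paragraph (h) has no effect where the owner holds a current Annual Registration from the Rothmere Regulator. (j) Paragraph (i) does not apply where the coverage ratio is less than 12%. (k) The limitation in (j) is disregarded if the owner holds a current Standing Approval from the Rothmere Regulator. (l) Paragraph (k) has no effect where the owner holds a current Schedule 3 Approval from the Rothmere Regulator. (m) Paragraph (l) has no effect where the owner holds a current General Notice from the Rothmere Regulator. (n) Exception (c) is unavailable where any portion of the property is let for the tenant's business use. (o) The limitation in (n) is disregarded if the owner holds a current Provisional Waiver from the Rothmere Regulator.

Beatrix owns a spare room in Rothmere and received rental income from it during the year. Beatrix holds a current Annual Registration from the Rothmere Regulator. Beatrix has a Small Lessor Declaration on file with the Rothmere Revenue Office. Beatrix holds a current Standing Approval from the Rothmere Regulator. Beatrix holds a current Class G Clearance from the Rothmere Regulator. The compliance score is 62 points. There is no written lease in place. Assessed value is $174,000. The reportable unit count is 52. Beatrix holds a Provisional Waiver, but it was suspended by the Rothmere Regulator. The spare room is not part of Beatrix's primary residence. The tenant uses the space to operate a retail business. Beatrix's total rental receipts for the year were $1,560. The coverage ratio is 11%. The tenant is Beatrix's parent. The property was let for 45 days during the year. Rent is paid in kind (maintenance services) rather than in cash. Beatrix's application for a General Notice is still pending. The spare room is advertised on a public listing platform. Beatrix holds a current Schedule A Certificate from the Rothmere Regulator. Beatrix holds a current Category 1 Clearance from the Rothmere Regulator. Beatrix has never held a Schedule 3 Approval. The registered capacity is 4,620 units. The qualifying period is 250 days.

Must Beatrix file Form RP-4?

Exception (a) requires that the property is part of the owner's primary residence; but the spare room is not part of the primary residence, so (a) is unavailable.
Exception (b)'s conditions are all satisfied: there is no written lease; a current Category 1 Clearance is held. Under paragraphs (h)–(m): (h) is triggered (the property is publicly advertised), but is displaced by (i): (i) applies — a current Annual Registration is held. (j) would limit (i) — the coverage ratio is 11%, less than the 12% limit — but (k) sets (j) aside: (k) operates against (j): a current Standing Approval is held. (l), which would lift (k), is inapplicable — there is no Schedule 3 Approval in force. So (b) applies.
Exception (c) is satisfied on its face — rent is paid in kind; assessed value is $174,000, under the $176,500 limit; a current Class G Clearance is held. However, paragraphs (n)–(o) must be considered: (n) is engaged — the space is let for business use. (o), which would lift (n), is not triggered — there is no Provisional Waiver in force. So (c) is unavailable.
Exception (d) fails — total rental receipts for the year are $1,560, not below $1,400.
Exception (e) fails — the number of days the property was let is 45 days, not under 45 days.

No — exception (b) applies; Beatrix is not required to file Form RP-4.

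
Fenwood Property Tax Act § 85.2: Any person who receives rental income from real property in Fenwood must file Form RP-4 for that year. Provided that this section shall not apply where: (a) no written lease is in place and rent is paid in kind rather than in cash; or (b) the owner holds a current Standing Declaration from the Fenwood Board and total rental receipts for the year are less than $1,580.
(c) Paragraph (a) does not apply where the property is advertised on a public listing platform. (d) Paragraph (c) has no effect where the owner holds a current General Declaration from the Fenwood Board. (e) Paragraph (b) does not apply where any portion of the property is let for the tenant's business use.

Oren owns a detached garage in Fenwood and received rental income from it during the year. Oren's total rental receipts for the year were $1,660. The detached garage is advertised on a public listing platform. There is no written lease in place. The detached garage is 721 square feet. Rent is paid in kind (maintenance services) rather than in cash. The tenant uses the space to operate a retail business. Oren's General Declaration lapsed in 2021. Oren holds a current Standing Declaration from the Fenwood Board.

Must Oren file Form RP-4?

Yes — Oren must file Form RP-4.

Exception (a)'s conditions are all satisfied: there is no written lease; rent is paid in kind. Turning to paragraphs (c)–(d): (c) operates against (a): the property is publicly advertised. (d), which would lift (c), is not engaged — the General Declaration is not current. Exception (a) does not apply.
Exception (b) requires that total rental receipts for the year are less than $1,580; but total rental receipts for the year are $1,660, not less than $1,580, so (b) is unavailable.
No exception is made out. Oren falls within the general rule.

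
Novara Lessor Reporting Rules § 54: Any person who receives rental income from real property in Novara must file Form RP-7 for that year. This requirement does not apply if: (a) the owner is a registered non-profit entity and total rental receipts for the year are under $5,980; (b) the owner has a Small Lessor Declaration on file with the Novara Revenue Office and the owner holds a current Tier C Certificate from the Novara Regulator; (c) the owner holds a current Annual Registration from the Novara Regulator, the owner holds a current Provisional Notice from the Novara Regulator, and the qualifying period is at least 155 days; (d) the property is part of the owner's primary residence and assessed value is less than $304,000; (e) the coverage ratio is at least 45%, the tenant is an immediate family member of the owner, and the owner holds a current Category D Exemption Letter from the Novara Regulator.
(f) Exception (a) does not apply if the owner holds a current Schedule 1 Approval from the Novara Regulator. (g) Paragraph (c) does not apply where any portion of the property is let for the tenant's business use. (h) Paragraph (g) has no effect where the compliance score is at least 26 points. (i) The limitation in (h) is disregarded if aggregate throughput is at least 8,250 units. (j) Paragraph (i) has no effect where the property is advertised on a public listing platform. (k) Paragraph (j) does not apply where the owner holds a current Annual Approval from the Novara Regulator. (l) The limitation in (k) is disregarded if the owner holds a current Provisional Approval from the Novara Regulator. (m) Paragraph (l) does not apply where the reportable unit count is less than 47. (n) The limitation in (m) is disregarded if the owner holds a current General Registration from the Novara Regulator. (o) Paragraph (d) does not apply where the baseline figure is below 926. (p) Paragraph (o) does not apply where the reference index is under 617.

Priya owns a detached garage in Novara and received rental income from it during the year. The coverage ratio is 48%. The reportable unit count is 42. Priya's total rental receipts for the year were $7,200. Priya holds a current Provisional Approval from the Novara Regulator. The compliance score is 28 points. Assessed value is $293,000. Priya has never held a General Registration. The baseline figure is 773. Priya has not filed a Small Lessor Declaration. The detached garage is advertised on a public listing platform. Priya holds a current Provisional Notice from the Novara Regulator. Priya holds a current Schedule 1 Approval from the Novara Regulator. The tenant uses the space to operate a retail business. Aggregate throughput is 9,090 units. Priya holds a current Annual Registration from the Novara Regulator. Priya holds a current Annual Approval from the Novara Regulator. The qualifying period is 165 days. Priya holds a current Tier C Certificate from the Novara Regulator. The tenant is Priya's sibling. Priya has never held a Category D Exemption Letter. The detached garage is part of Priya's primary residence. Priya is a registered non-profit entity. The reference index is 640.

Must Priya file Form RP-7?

Exception (a) requires that total rental receipts for the year are under $5,980; but total rental receipts for the year are $7,200, not under $5,980, so (a) is unavailable.
Exception (b) requires that the owner has a Small Lessor Declaration on file with the Novara Revenue Office; but no Small Lessor Declaration is on file, so (b) is unavailable.
Exception (c) is satisfied on its face — a current Annual Registration is held; a current Provisional Notice is held; the qualifying period is 165 days, meeting the 155 days threshold. But applying paragraphs (g)–(n): (g) is triggered — the space is let for business use. (h) would limit (g) — the compliance score is 28 points, meeting the 26 points threshold — but (i) sets (h) aside: (i) operates against (h): aggregate throughput is 9,090 units, meeting the 8,250 units threshold. (j) operates (the property is publicly advertised), but is overridden by (k): (k) operates against (j): a current Annual Approval is held. (l) operates (a current Provisional Approval is held), but is overridden by (m): (m) operates against (l): the reportable unit count is 42, less than the 47 limit. (n), which would lift (m), is not engaged — there is no General Registration in force. So (c) is unavailable.
Exception (d)'s conditions are all satisfied: the detached garage is part of the primary residence; assessed value is $293,000, less than the $304,000 limit. Turning to paragraphs (o)–(p): (o) operates against (d): the baseline figure is 773, below the 926 limit. (p) does not operate here (the reference index is 640, not under 617), so (o) stands. Exception (d) does not apply.
Exception (e) fails — no current Category D Exemption Letter is held.
No exception displaces § 54.

Yes — Priya must file Form RP-7.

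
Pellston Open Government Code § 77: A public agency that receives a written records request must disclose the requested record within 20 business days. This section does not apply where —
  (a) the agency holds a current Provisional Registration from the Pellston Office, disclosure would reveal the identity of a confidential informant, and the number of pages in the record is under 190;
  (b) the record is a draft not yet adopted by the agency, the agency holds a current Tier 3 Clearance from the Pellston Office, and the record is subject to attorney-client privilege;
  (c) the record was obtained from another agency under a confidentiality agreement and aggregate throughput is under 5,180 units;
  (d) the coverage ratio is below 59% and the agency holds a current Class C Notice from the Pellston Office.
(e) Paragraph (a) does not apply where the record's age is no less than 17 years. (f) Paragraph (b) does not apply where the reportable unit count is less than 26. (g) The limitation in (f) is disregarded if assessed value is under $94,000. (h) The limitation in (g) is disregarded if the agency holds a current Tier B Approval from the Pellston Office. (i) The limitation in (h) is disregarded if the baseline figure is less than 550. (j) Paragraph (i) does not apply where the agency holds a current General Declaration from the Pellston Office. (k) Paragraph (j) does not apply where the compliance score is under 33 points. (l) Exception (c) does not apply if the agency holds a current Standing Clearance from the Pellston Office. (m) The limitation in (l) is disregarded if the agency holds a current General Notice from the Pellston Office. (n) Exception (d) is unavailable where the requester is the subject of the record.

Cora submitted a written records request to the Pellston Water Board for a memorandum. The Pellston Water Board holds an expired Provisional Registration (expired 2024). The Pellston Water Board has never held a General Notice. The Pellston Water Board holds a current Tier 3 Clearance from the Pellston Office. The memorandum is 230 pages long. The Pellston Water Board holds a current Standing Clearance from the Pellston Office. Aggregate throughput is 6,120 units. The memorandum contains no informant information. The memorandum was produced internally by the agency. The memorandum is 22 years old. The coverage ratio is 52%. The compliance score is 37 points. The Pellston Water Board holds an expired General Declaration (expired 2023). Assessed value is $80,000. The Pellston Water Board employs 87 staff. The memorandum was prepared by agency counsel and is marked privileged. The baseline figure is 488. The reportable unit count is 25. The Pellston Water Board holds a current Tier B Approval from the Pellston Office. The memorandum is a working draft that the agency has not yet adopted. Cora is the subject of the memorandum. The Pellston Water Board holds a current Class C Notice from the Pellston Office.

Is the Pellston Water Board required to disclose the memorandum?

No — exception (b) applies; the Pellston Water Board is not required to disclose the memorandum.

Exception (a) does not apply: the Provisional Registration is not current.
Exception (b) is satisfied on its face — the memorandum is an unadopted draft; a current Tier 3 Clearance is held; the memorandum is privileged. Under paragraphs (f)–(k): (f) would limit (b) — the reportable unit count is 25, less than the 26 limit — but (g) sets (f) aside: (g) operates against (f): assessed value is $80,000, under the $94,000 limit. (h) would limit (g) — a current Tier B Approval is held — but (i) sets (h) aside: (i) operates — the baseline figure is 488, less than the 550 limit. (j) is not triggered (the General Declaration is not current), so (i) stands. Exception (b) stands.
Exception (c) fails — the memorandum was produced internally.
Exception (d) is satisfied on its face — the coverage ratio is 52%, below the 59% limit; a current Class C Notice is held. However, paragraph (n) must be considered: (n) is engaged — Cora is the subject of the memorandum. (d) is therefore removed.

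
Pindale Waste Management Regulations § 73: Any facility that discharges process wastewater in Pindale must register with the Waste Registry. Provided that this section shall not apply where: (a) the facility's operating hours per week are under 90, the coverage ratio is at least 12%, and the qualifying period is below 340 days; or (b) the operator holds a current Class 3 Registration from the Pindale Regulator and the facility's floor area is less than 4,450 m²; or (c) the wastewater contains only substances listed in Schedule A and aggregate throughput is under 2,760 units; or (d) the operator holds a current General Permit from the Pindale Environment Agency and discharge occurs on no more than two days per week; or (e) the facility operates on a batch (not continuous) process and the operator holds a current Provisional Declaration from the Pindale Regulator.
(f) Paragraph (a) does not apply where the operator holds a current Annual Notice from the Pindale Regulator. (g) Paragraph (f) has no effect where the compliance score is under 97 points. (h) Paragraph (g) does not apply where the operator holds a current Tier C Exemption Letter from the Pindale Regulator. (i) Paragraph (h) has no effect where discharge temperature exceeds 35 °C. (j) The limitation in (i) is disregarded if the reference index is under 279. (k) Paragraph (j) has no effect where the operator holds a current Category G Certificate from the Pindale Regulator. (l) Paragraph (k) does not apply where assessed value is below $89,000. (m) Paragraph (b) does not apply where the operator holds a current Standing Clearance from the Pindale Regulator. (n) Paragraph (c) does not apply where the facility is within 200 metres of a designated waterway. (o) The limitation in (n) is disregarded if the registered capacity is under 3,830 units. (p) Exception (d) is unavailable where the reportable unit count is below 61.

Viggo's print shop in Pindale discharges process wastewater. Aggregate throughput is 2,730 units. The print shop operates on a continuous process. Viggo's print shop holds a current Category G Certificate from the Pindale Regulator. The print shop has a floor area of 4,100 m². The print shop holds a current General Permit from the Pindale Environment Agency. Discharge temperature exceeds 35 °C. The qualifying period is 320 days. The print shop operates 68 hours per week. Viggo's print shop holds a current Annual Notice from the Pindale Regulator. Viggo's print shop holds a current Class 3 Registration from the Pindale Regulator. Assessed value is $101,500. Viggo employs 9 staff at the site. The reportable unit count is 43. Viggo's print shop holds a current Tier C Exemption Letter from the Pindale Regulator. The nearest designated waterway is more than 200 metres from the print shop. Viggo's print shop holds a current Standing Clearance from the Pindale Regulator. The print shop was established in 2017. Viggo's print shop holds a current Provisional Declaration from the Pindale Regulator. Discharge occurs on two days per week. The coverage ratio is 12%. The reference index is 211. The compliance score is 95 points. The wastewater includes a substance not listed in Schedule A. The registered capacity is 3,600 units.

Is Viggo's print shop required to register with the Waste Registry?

All of (a)'s requirements are met (the facility's operating hours per week are 68, under the 90 limit; the coverage ratio is 12%, meeting the 12% threshold; the qualifying period is 320 days, below the 340 days limit). Considering the limiting provisions: (f) operates (a current Annual Notice is held), but is overridden by (g): (g) is engaged — the compliance score is 95 points, under the 97 points limit. (h) applies (a current Tier C Exemption Letter is held), but is set aside by (i): (i) is triggered — discharge temperature exceeds 35 °C. (j) applies (the reference index is 211, under the 279 limit), but yields to (k): (k) operates against (j): a current Category G Certificate is held. (l) is inapplicable (assessed value is $101,500, not below $89,000), so (k) stands. So (a) applies.
Exception (b): a current Class 3 Registration is held; the facility's floor area is 4,100 m², less than the 4,450 m² limit — every condition holds. However, paragraph (m) must be considered: (m) operates against (b): a current Standing Clearance is held. Exception (b) does not apply.
Exception (c) requires that the wastewater contains only substances listed in Schedule A; but the wastewater includes a non-Schedule-A substance, so (c) is unavailable.
Exception (d): a current General Permit is held; discharge occurs on no more than two days per week — every condition holds. However, paragraph (p) must be considered: (p) operates against (d): the reportable unit count is 43, below the 61 limit. Exception (d) does not apply.
Exception (e) does not apply: the facility operates on a continuous process.

No — exception (a) applies; Viggo's print shop is not required to register with the Waste Registry.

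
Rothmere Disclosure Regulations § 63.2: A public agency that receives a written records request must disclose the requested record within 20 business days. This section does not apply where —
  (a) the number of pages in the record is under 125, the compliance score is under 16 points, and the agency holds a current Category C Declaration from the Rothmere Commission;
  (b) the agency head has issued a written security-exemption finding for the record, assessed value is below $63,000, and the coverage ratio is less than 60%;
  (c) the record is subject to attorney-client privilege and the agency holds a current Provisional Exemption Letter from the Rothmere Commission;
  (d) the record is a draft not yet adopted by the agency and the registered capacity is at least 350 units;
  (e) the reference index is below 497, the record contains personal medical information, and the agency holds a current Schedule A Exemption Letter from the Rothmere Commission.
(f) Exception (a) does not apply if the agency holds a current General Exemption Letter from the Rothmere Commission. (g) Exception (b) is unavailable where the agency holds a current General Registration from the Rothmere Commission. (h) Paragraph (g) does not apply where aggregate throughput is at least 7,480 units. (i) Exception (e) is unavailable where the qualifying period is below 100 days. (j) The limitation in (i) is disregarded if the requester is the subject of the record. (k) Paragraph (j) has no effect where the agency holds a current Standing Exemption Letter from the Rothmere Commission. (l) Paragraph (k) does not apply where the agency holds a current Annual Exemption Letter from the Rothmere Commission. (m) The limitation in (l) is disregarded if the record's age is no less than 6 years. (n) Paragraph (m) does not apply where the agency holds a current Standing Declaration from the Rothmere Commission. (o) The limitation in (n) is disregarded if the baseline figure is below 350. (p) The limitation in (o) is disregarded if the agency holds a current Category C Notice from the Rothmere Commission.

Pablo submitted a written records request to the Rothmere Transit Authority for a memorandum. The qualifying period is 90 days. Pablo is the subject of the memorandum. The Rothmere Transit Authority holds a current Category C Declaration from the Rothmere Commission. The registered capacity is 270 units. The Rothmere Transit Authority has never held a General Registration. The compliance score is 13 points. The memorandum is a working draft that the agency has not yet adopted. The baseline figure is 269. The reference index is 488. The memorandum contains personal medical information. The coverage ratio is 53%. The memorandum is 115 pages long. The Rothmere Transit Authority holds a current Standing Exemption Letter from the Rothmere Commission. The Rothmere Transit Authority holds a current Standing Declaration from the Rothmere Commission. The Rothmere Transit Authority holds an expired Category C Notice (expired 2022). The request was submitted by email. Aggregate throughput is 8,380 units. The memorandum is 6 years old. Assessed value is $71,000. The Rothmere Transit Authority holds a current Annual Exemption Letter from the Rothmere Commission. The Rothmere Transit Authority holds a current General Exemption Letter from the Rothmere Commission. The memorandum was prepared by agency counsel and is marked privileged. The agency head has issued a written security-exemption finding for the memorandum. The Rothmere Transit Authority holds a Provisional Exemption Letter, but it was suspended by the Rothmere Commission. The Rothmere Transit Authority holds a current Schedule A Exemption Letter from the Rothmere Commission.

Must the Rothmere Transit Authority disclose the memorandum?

All of (a)'s requirements are met (the number of pages in the record is 115, under the 125 limit; the compliance score is 13 points, under the 16 points limit; a current Category C Declaration is held). Turning to paragraph (f): (f) operates against (a): a current General Exemption Letter is held. So (a) is unavailable.
Exception (b) requires that assessed value is below $63,000; but assessed value is $71,000, not below $63,000, so (b) is unavailable.
Exception (c) requires that the agency holds a current Provisional Exemption Letter from the Rothmere Commission; but no current Provisional Exemption Letter is held, so (c) is unavailable.
Exception (d) does not apply: the registered capacity is 270 units, short of 350 units.
Exception (e): the reference index is 488, below the 497 limit; the memorandum contains personal medical information; a current Schedule A Exemption Letter is held — every condition holds. Turning to paragraphs (i)–(p): (i) operates against (e): the qualifying period is 90 days, below the 100 days limit. (j) would limit (i) — Pablo is the subject of the memorandum — but (k) sets (j) aside: (k) operates against (j): a current Standing Exemption Letter is held. (l) is triggered (a current Annual Exemption Letter is held), but is set aside by (m): (m) operates against (l): the record's age is 6 years, meeting the 6 years threshold. (n) would limit (m) — a current Standing Declaration is held — but (o) sets (n) aside: (o) operates — the baseline figure is 269, below the 350 limit. (p), which would lift (o), does not operate here — the Category C Notice is not current. (e) is therefore removed.
None of the exceptions is available; § 63.2 applies in full.

Yes — the Rothmere Transit Authority must disclose the memorandum.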